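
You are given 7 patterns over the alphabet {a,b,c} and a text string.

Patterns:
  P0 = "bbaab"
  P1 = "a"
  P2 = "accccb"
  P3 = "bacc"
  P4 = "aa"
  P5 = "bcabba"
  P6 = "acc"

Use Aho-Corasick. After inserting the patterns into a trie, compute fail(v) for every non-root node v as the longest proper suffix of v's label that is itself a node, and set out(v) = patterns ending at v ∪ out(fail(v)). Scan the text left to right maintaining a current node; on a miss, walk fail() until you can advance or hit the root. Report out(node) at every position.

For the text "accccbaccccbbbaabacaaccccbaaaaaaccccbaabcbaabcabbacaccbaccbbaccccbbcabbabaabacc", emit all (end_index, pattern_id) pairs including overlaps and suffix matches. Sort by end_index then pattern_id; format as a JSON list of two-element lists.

Build:
Trie nodes:
  n0 'ε': a→6 b→1
  n1 'b': a→12 b→2 c→16
  n2 'bb': a→3
  n3 'bba': a→4
  n4 'bbaa': b→5
  n5 'bbaab': ·  [P0 ends]
  n6 'a': a→15 c→7  [P1 ends]
  n7 'ac': c→8
  n8 'acc': c→9  [P6 ends]
  n9 'accc': c→10
  n10 'acccc': b→11
  n11 'accccb': ·  [P2 ends]
  n12 'ba': c→13
  n13 'bac': c→14
  n14 'bacc': ·  [P3 ends]
  n15 'aa': ·  [P4 ends]
  n16 'bc': a→17
  n17 'bca': b→18
  n18 'bcab': b→19
  n19 'bcabb': a→20
  n20 'bcabba': ·  [P5 ends]

Failure links (BFS by depth):
  fail(1) 'b': from fail(0)=0 chase 'b': 0 ⇒ 0;  out=∅∪out(0)=∅
  fail(6) 'a': from fail(0)=0 chase 'a': 0 ⇒ 0;  out={1}∪out(0)={1}
  fail(2) 'bb': from fail(1)=0 chase 'b': 0 ⇒ 1;  out=∅∪out(1)=∅
  fail(7) 'ac': from fail(6)=0 chase 'c': 0 ⇒ 0;  out=∅∪out(0)=∅
  fail(12) 'ba': from fail(1)=0 chase 'a': 0 ⇒ 6;  out=∅∪out(6)={1}
  fail(15) 'aa': from fail(6)=0 chase 'a': 0 ⇒ 6;  out={4}∪out(6)={1,4}
  fail(16) 'bc': from fail(1)=0 chase 'c': 0 ⇒ 0;  out=∅∪out(0)=∅
  fail(3) 'bba': from fail(2)=1 chase 'a': 1 ⇒ 12;  out=∅∪out(12)={1}
  fail(8) 'acc': from fail(7)=0 chase 'c': 0 ⇒ 0;  out={6}∪out(0)={6}
  fail(13) 'bac': from fail(12)=6 chase 'c': 6 ⇒ 7;  out=∅∪out(7)=∅
  fail(17) 'bca': from fail(16)=0 chase 'a': 0 ⇒ 6;  out=∅∪out(6)={1}
  fail(4) 'bbaa': from fail(3)=12 chase 'a': 12→6 ⇒ 15;  out=∅∪out(15)={1,4}
  fail(9) 'accc': from fail(8)=0 chase 'c': 0 ⇒ 0;  out=∅∪out(0)=∅
  fail(14) 'bacc': from fail(13)=7 chase 'c': 7 ⇒ 8;  out={3}∪out(8)={3,6}
  fail(18) 'bcab': from fail(17)=6 chase 'b': 6→0 ⇒ 1;  out=∅∪out(1)=∅
  fail(5) 'bbaab': from fail(4)=15 chase 'b': 15→6→0 ⇒ 1;  out={0}∪out(1)={0}
  fail(10) 'acccc': from fail(9)=0 chase 'c': 0 ⇒ 0;  out=∅∪out(0)=∅
  fail(19) 'bcabb': from fail(18)=1 chase 'b': 1 ⇒ 2;  out=∅∪out(2)=∅
  fail(11) 'accccb': from fail(10)=0 chase 'b': 0 ⇒ 1;  out={2}∪out(1)={2}
  fail(20) 'bcabba': from fail(19)=2 chase 'a': 2 ⇒ 3;  out={5}∪out(3)={1,5}

Scan:
[0] read 'a'  n0⇒n6  emit P1@[0:0]
[1] read 'c'  n6⇒n7
[2] read 'c'  n7⇒n8  emit P6@[0:2]
[3] read 'c'  n8⇒n9
[4] read 'c'  n9⇒n10
[5] read 'b'  n10⇒n11  emit P2@[0:5]
[6] read 'a'  n11⇒n12 (via fail)  emit P1@[6:6]
[7] read 'c'  n12⇒n13
[8] read 'c'  n13⇒n14  emit P3@[5:8],P6@[6:8]
[9] read 'c'  n14⇒n9 (via fail)
[10] read 'c'  n9⇒n10
[11] read 'b'  n10⇒n11  emit P2@[6:11]
[12] read 'b'  n11⇒n2 (via fail)
[13] read 'b'  n2⇒n2 (via fail)
[14] read 'a'  n2⇒n3  emit P1@[14:14]
[15] read 'a'  n3⇒n4  emit P1@[15:15],P4@[14:15]
[16] read 'b'  n4⇒n5  emit P0@[12:16]
[17] read 'a'  n5⇒n12 (via fail)  emit P1@[17:17]
[18] read 'c'  n12⇒n13
[19] read 'a'  n13⇒n6 (via fail)  emit P1@[19:19]
[20] read 'a'  n6⇒n15  emit P1@[20:20],P4@[19:20]
[21] read 'c'  n15⇒n7 (via fail)
[22] read 'c'  n7⇒n8  emit P6@[20:22]
[23] read 'c'  n8⇒n9
[24] read 'c'  n9⇒n10
[25] read 'b'  n10⇒n11  emit P2@[20:25]
[26] read 'a'  n11⇒n12 (via fail)  emit P1@[26:26]
[27] read 'a'  n12⇒n15 (via fail)  emit P1@[27:27],P4@[26:27]
[28] read 'a'  n15⇒n15 (via fail)  emit P1@[28:28],P4@[27:28]
[29] read 'a'  n15⇒n15 (via fail)  emit P1@[29:29],P4@[28:29]
[30] read 'a'  n15⇒n15 (via fail)  emit P1@[30:30],P4@[29:30]
[31] read 'a'  n15⇒n15 (via fail)  emit P1@[31:31],P4@[30:31]
[32] read 'c'  n15⇒n7 (via fail)
[33] read 'c'  n7⇒n8  emit P6@[31:33]
[34] read 'c'  n8⇒n9
[35] read 'c'  n9⇒n10
[36] read 'b'  n10⇒n11  emit P2@[31:36]
[37] read 'a'  n11⇒n12 (via fail)  emit P1@[37:37]
[38] read 'a'  n12⇒n15 (via fail)  emit P1@[38:38],P4@[37:38]
[39] read 'b'  n15⇒n1 (via fail)
[40] read 'c'  n1⇒n16
[41] read 'b'  n16⇒n1 (via fail)
[42] read 'a'  n1⇒n12  emit P1@[42:42]
[43] read 'a'  n12⇒n15 (via fail)  emit P1@[43:43],P4@[42:43]
[44] read 'b'  n15⇒n1 (via fail)
[45] read 'c'  n1⇒n16
[46] read 'a'  n16⇒n17  emit P1@[46:46]
[47] read 'b'  n17⇒n18
[48] read 'b'  n18⇒n19
[49] read 'a'  n19⇒n20  emit P1@[49:49],P5@[44:49]
[50] read 'c'  n20⇒n13 (via fail)
[51] read 'a'  n13⇒n6 (via fail)  emit P1@[51:51]
[52] read 'c'  n6⇒n7
[53] read 'c'  n7⇒n8  emit P6@[51:53]
[54] read 'b'  n8⇒n1 (via fail)
[55] read 'a'  n1⇒n12  emit P1@[55:55]
[56] read 'c'  n12⇒n13
[57] read 'c'  n13⇒n14  emit P3@[54:57],P6@[55:57]
[58] read 'b'  n14⇒n1 (via fail)
[59] read 'b'  n1⇒n2
[60] read 'a'  n2⇒n3  emit P1@[60:60]
[61] read 'c'  n3⇒n13 (via fail)
[62] read 'c'  n13⇒n14  emit P3@[59:62],P6@[60:62]
[63] read 'c'  n14⇒n9 (via fail)
[64] read 'c'  n9⇒n10
[65] read 'b'  n10⇒n11  emit P2@[60:65]
[66] read 'b'  n11⇒n2 (via fail)
[67] read 'c'  n2⇒n16 (via fail)
[68] read 'a'  n16⇒n17  emit P1@[68:68]
[69] read 'b'  n17⇒n18
[70] read 'b'  n18⇒n19
[71] read 'a'  n19⇒n20  emit P1@[71:71],P5@[66:71]
[72] read 'b'  n20⇒n1 (via fail)
[73] read 'a'  n1⇒n12  emit P1@[73:73]
[74] read 'a'  n12⇒n15 (via fail)  emit P1@[74:74],P4@[73:74]
[75] read 'b'  n15⇒n1 (via fail)
[76] read 'a'  n1⇒n12  emit P1@[76:76]
[77] read 'c'  n12⇒n13
[78] read 'c'  n13⇒n14  emit P3@[75:78],P6@[76:78]

Matches: [[0,1],[2,6],[5,2],[6,1],[8,3],[8,6],[11,2],[14,1],[15,1],[15,4],[16,0],[17,1],[19,1],[20,1],[20,4],[22,6],[25,2],[26,1],[27,1],[27,4],[28,1],[28,4],[29,1],[29,4],[30,1],[30,4],[31,1],[31,4],[33,6],[36,2],[37,1],[38,1],[38,4],[42,1],[43,1],[43,4],[46,1],[49,1],[49,5],[51,1],[53,6],[55,1],[57,3],[57,6],[60,1],[62,3],[62,6],[65,2],[68,1],[71,1],[71,5],[73,1],[74,1],[74,4],[76,1],[78,3],[78,6]]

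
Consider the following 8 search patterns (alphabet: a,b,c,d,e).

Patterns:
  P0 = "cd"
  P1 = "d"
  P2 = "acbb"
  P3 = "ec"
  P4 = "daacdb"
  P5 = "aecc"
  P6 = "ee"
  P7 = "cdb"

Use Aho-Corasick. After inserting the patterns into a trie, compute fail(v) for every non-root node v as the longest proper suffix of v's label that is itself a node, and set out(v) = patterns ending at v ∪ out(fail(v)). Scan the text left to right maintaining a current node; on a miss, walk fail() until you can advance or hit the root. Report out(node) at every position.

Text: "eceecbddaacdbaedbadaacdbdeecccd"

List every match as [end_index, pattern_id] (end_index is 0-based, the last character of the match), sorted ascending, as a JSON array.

Build:
Trie (insert patterns):
  n0 'ε': a→4 c→1 d→3 e→8
  n1 'c': d→2
  n2 'cd': b→19  ←P0
  n3 'd': a→10  ←P1
  n4 'a': c→5 e→15
  n5 'ac': b→6
  n6 'acb': b→7
  n7 'acbb': ·  ←P2
  n8 'e': c→9 e→18
  n9 'ec': ·  ←P3
  n10 'da': a→11
  n11 'daa': c→12
  n12 'daac': d→13
  n13 'daacd': b→14
  n14 'daacdb': ·  ←P4
  n15 'ae': c→16
  n16 'aec': c→17
  n17 'aecc': ·  ←P5
  n18 'ee': ·  ←P6
  n19 'cdb': ·  ←P7

Failure links (BFS by depth):
  n1('c'): parent n0 fail=0; on 'c' 0 → fail=0;  out ∅∪∅=∅
  n3('d'): parent n0 fail=0; on 'd' 0 → fail=0;  out {1}∪∅={1}
  n4('a'): parent n0 fail=0; on 'a' 0 → fail=0;  out ∅∪∅=∅
  n8('e'): parent n0 fail=0; on 'e' 0 → fail=0;  out ∅∪∅=∅
  n2('cd'): parent n1 fail=0; on 'd' 0 → fail=3;  out {0}∪{1}={0,1}
  n5('ac'): parent n4 fail=0; on 'c' 0 → fail=1;  out ∅∪∅=∅
  n9('ec'): parent n8 fail=0; on 'c' 0 → fail=1;  out {3}∪∅={3}
  n10('da'): parent n3 fail=0; on 'a' 0 → fail=4;  out ∅∪∅=∅
  n15('ae'): parent n4 fail=0; on 'e' 0 → fail=8;  out ∅∪∅=∅
  n18('ee'): parent n8 fail=0; on 'e' 0 → fail=8;  out {6}∪∅={6}
  n6('acb'): parent n5 fail=1; on 'b' 1→0 → fail=0;  out ∅∪∅=∅
  n11('daa'): parent n10 fail=4; on 'a' 4→0 → fail=4;  out ∅∪∅=∅
  n16('aec'): parent n15 fail=8; on 'c' 8 → fail=9;  out ∅∪{3}={3}
  n19('cdb'): parent n2 fail=3; on 'b' 3→0 → fail=0;  out {7}∪∅={7}
  n7('acbb'): parent n6 fail=0; on 'b' 0 → fail=0;  out {2}∪∅={2}
  n12('daac'): parent n11 fail=4; on 'c' 4 → fail=5;  out ∅∪∅=∅
  n17('aecc'): parent n16 fail=9; on 'c' 9→1→0 → fail=1;  out {5}∪∅={5}
  n13('daacd'): parent n12 fail=5; on 'd' 5→1 → fail=2;  out ∅∪{0,1}={0,1}
  n14('daacdb'): parent n13 fail=2; on 'b' 2 → fail=19;  out {4}∪{7}={4,7}

Scan:
pos 0 'e': at 8
pos 1 'c': at 9  → match P3@[0:1]
pos 2 'e': at 8 (via fail)
pos 3 'e': at 18  → match P6@[2:3]
pos 4 'c': at 9 (via fail)  → match P3@[3:4]
pos 5 'b': at 0 (via fail)
pos 6 'd': at 3  → match P1@[6:6]
pos 7 'd': at 3 (via fail)  → match P1@[7:7]
pos 8 'a': at 10
pos 9 'a': at 11
pos 10 'c': at 12
pos 11 'd': at 13  → match P0@[10:11],P1@[11:11]
pos 12 'b': at 14  → match P4@[7:12],P7@[10:12]
pos 13 'a': at 4 (via fail)
pos 14 'e': at 15
pos 15 'd': at 3 (via fail)  → match P1@[15:15]
pos 16 'b': at 0 (via fail)
pos 17 'a': at 4
pos 18 'd': at 3 (via fail)  → match P1@[18:18]
pos 19 'a': at 10
pos 20 'a': at 11
pos 21 'c': at 12
pos 22 'd': at 13  → match P0@[21:22],P1@[22:22]
pos 23 'b': at 14  → match P4@[18:23],P7@[21:23]
pos 24 'd': at 3 (via fail)  → match P1@[24:24]
pos 25 'e': at 8 (via fail)
pos 26 'e': at 18  → match P6@[25:26]
pos 27 'c': at 9 (via fail)  → match P3@[26:27]
pos 28 'c': at 1 (via fail)
pos 29 'c': at 1 (via fail)
pos 30 'd': at 2  → match P0@[29:30],P1@[30:30]

Result: [[1,3],[3,6],[4,3],[6,1],[7,1],[11,0],[11,1],[12,4],[12,7],[15,1],[18,1],[22,0],[22,1],[23,4],[23,7],[24,1],[26,6],[27,3],[30,0],[30,1]]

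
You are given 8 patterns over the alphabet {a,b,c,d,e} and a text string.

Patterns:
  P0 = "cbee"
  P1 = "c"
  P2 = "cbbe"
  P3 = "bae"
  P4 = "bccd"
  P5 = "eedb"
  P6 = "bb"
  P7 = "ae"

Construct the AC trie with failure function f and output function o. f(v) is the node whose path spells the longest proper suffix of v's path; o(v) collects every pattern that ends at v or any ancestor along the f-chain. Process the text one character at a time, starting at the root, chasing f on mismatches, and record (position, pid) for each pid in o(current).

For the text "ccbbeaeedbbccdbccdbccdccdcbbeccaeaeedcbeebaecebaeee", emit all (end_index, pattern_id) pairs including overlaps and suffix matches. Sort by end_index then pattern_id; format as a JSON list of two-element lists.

Construct AC machine:
Trie nodes:
  0='ε' goto a→18 b→7 c→1 e→13
  1='c' goto b→2  ←P1
  2='cb' goto b→5 e→3
  3='cbe' goto e→4
  4='cbee' goto ·  ←P0
  5='cbb' goto e→6
  6='cbbe' goto ·  ←P2
  7='b' goto a→8 b→17 c→10
  8='ba' goto e→9
  9='bae' goto ·  ←P3
  10='bc' goto c→11
  11='bcc' goto d→12
  12='bccd' goto ·  ←P4
  13='e' goto e→14
  14='ee' goto d→15
  15='eed' goto b→16
  16='eedb' goto ·  ←P5
  17='bb' goto ·  ←P6
  18='a' goto e→19
  19='ae' goto ·  ←P7

BFS fail/out derivation:
  n1('c'): parent n0 fail=0; on 'c' 0 → fail=0;  out {1}∪∅={1}
  n7('b'): parent n0 fail=0; on 'b' 0 → fail=0;  out ∅∪∅=∅
  n13('e'): parent n0 fail=0; on 'e' 0 → fail=0;  out ∅∪∅=∅
  n18('a'): parent n0 fail=0; on 'a' 0 → fail=0;  out ∅∪∅=∅
  n2('cb'): parent n1 fail=0; on 'b' 0 → fail=7;  out ∅∪∅=∅
  n8('ba'): parent n7 fail=0; on 'a' 0 → fail=18;  out ∅∪∅=∅
  n10('bc'): parent n7 fail=0; on 'c' 0 → fail=1;  out ∅∪{1}={1}
  n14('ee'): parent n13 fail=0; on 'e' 0 → fail=13;  out ∅∪∅=∅
  n17('bb'): parent n7 fail=0; on 'b' 0 → fail=7;  out {6}∪∅={6}
  n19('ae'): parent n18 fail=0; on 'e' 0 → fail=13;  out {7}∪∅={7}
  n3('cbe'): parent n2 fail=7; on 'e' 7→0 → fail=13;  out ∅∪∅=∅
  n5('cbb'): parent n2 fail=7; on 'b' 7 → fail=17;  out ∅∪{6}={6}
  n9('bae'): parent n8 fail=18; on 'e' 18 → fail=19;  out {3}∪{7}={3,7}
  n11('bcc'): parent n10 fail=1; on 'c' 1→0 → fail=1;  out ∅∪{1}={1}
  n15('eed'): parent n14 fail=13; on 'd' 13→0 → fail=0;  out ∅∪∅=∅
  n4('cbee'): parent n3 fail=13; on 'e' 13 → fail=14;  out {0}∪∅={0}
  n6('cbbe'): parent n5 fail=17; on 'e' 17→7→0 → fail=13;  out {2}∪∅={2}
  n12('bccd'): parent n11 fail=1; on 'd' 1→0 → fail=0;  out {4}∪∅={4}
  n16('eedb'): parent n15 fail=0; on 'b' 0 → fail=7;  out {5}∪∅={5}

Run:
[0] read 'c'  n0⇒n1  ** P1@[0:0]
[1] read 'c'  n1⇒n1 (fail-walked)  ** P1@[1:1]
[2] read 'b'  n1⇒n2
[3] read 'b'  n2⇒n5  ** P6@[2:3]
[4] read 'e'  n5⇒n6  ** P2@[1:4]
[5] read 'a'  n6⇒n18 (fail-walked)
[6] read 'e'  n18⇒n19  ** P7@[5:6]
[7] read 'e'  n19⇒n14 (fail-walked)
[8] read 'd'  n14⇒n15
[9] read 'b'  n15⇒n16  ** P5@[6:9]
[10] read 'b'  n16⇒n17 (fail-walked)  ** P6@[9:10]
[11] read 'c'  n17⇒n10 (fail-walked)  ** P1@[11:11]
[12] read 'c'  n10⇒n11  ** P1@[12:12]
[13] read 'd'  n11⇒n12  ** P4@[10:13]
[14] read 'b'  n12⇒n7 (fail-walked)
[15] read 'c'  n7⇒n10  ** P1@[15:15]
[16] read 'c'  n10⇒n11  ** P1@[16:16]
[17] read 'd'  n11⇒n12  ** P4@[14:17]
[18] read 'b'  n12⇒n7 (fail-walked)
[19] read 'c'  n7⇒n10  ** P1@[19:19]
[20] read 'c'  n10⇒n11  ** P1@[20:20]
[21] read 'd'  n11⇒n12  ** P4@[18:21]
[22] read 'c'  n12⇒n1 (fail-walked)  ** P1@[22:22]
[23] read 'c'  n1⇒n1 (fail-walked)  ** P1@[23:23]
[24] read 'd'  n1⇒n0 (fail-walked)
[25] read 'c'  n0⇒n1  ** P1@[25:25]
[26] read 'b'  n1⇒n2
[27] read 'b'  n2⇒n5  ** P6@[26:27]
[28] read 'e'  n5⇒n6  ** P2@[25:28]
[29] read 'c'  n6⇒n1 (fail-walked)  ** P1@[29:29]
[30] read 'c'  n1⇒n1 (fail-walked)  ** P1@[30:30]
[31] read 'a'  n1⇒n18 (fail-walked)
[32] read 'e'  n18⇒n19  ** P7@[31:32]
[33] read 'a'  n19⇒n18 (fail-walked)
[34] read 'e'  n18⇒n19  ** P7@[33:34]
[35] read 'e'  n19⇒n14 (fail-walked)
[36] read 'd'  n14⇒n15
[37] read 'c'  n15⇒n1 (fail-walked)  ** P1@[37:37]
[38] read 'b'  n1⇒n2
[39] read 'e'  n2⇒n3
[40] read 'e'  n3⇒n4  ** P0@[37:40]
[41] read 'b'  n4⇒n7 (fail-walked)
[42] read 'a'  n7⇒n8
[43] read 'e'  n8⇒n9  ** P3@[41:43],P7@[42:43]
[44] read 'c'  n9⇒n1 (fail-walked)  ** P1@[44:44]
[45] read 'e'  n1⇒n13 (fail-walked)
[46] read 'b'  n13⇒n7 (fail-walked)
[47] read 'a'  n7⇒n8
[48] read 'e'  n8⇒n9  ** P3@[46:48],P7@[47:48]
[49] read 'e'  n9⇒n14 (fail-walked)
[50] read 'e'  n14⇒n14 (fail-walked)

Result: [[0,1],[1,1],[3,6],[4,2],[6,7],[9,5],[10,6],[11,1],[12,1],[13,4],[15,1],[16,1],[17,4],[19,1],[20,1],[21,4],[22,1],[23,1],[25,1],[27,6],[28,2],[29,1],[30,1],[32,7],[34,7],[37,1],[40,0],[43,3],[43,7],[44,1],[48,3],[48,7]]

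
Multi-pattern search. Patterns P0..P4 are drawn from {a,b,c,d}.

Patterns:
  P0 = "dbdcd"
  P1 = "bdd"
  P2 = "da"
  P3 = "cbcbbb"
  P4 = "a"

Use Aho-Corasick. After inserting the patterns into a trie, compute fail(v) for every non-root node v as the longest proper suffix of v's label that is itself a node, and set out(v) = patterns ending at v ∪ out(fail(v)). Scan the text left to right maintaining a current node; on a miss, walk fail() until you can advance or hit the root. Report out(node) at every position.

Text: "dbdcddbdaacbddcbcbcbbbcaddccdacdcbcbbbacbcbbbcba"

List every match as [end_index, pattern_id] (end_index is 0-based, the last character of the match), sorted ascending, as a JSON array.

Construct AC machine:
Trie (insert patterns):
  0='ε' goto a→16 b→6 c→10 d→1
  1='d' goto a→9 b→2
  2='db' goto d→3
  3='dbd' goto c→4
  4='dbdc' goto d→5
  5='dbdcd' goto ·  [P0 ends]
  6='b' goto d→7
  7='bd' goto d→8
  8='bdd' goto ·  [P1 ends]
  9='da' goto ·  [P2 ends]
  10='c' goto b→11
  11='cb' goto c→12
  12='cbc' goto b→13
  13='cbcb' goto b→14
  14='cbcbb' goto b→15
  15='cbcbbb' goto ·  [P3 ends]
  16='a' goto ·  [P4 ends]

BFS fail/out derivation:
  n1('d'): parent n0 fail=0; on 'd' 0 → fail=0;  out ∅∪∅=∅
  n6('b'): parent n0 fail=0; on 'b' 0 → fail=0;  out ∅∪∅=∅
  n10('c'): parent n0 fail=0; on 'c' 0 → fail=0;  out ∅∪∅=∅
  n16('a'): parent n0 fail=0; on 'a' 0 → fail=0;  out {4}∪∅={4}
  n2('db'): parent n1 fail=0; on 'b' 0 → fail=6;  out ∅∪∅=∅
  n7('bd'): parent n6 fail=0; on 'd' 0 → fail=1;  out ∅∪∅=∅
  n9('da'): parent n1 fail=0; on 'a' 0 → fail=16;  out {2}∪{4}={2,4}
  n11('cb'): parent n10 fail=0; on 'b' 0 → fail=6;  out ∅∪∅=∅
  n3('dbd'): parent n2 fail=6; on 'd' 6 → fail=7;  out ∅∪∅=∅
  n8('bdd'): parent n7 fail=1; on 'd' 1→0 → fail=1;  out {1}∪∅={1}
  n12('cbc'): parent n11 fail=6; on 'c' 6→0 → fail=10;  out ∅∪∅=∅
  n4('dbdc'): parent n3 fail=7; on 'c' 7→1→0 → fail=10;  out ∅∪∅=∅
  n13('cbcb'): parent n12 fail=10; on 'b' 10 → fail=11;  out ∅∪∅=∅
  n5('dbdcd'): parent n4 fail=10; on 'd' 10→0 → fail=1;  out {0}∪∅={0}
  n14('cbcbb'): parent n13 fail=11; on 'b' 11→6→0 → fail=6;  out ∅∪∅=∅
  n15('cbcbbb'): parent n14 fail=6; on 'b' 6→0 → fail=6;  out {3}∪∅={3}

Text stream:
[0] read 'd'  n0⇒n1
[1] read 'b'  n1⇒n2
[2] read 'd'  n2⇒n3
[3] read 'c'  n3⇒n4
[4] read 'd'  n4⇒n5  → match P0@[0:4]
[5] read 'd'  n5⇒n1 ·f
[6] read 'b'  n1⇒n2
[7] read 'd'  n2⇒n3
[8] read 'a'  n3⇒n9 ·f  → match P2@[7:8],P4@[8:8]
[9] read 'a'  n9⇒n16 ·f  → match P4@[9:9]
[10] read 'c'  n16⇒n10 ·f
[11] read 'b'  n10⇒n11
[12] read 'd'  n11⇒n7 ·f
[13] read 'd'  n7⇒n8  → match P1@[11:13]
[14] read 'c'  n8⇒n10 ·f
[15] read 'b'  n10⇒n11
[16] read 'c'  n11⇒n12
[17] read 'b'  n12⇒n13
[18] read 'c'  n13⇒n12 ·f
[19] read 'b'  n12⇒n13
[20] read 'b'  n13⇒n14
[21] read 'b'  n14⇒n15  → match P3@[16:21]
[22] read 'c'  n15⇒n10 ·f
[23] read 'a'  n10⇒n16 ·f  → match P4@[23:23]
[24] read 'd'  n16⇒n1 ·f
[25] read 'd'  n1⇒n1 ·f
[26] read 'c'  n1⇒n10 ·f
[27] read 'c'  n10⇒n10 ·f
[28] read 'd'  n10⇒n1 ·f
[29] read 'a'  n1⇒n9  → match P2@[28:29],P4@[29:29]
[30] read 'c'  n9⇒n10 ·f
[31] read 'd'  n10⇒n1 ·f
[32] read 'c'  n1⇒n10 ·f
[33] read 'b'  n10⇒n11
[34] read 'c'  n11⇒n12
[35] read 'b'  n12⇒n13
[36] read 'b'  n13⇒n14
[37] read 'b'  n14⇒n15  → match P3@[32:37]
[38] read 'a'  n15⇒n16 ·f  → match P4@[38:38]
[39] read 'c'  n16⇒n10 ·f
[40] read 'b'  n10⇒n11
[41] read 'c'  n11⇒n12
[42] read 'b'  n12⇒n13
[43] read 'b'  n13⇒n14
[44] read 'b'  n14⇒n15  → match P3@[39:44]
[45] read 'c'  n15⇒n10 ·f
[46] read 'b'  n10⇒n11
[47] read 'a'  n11⇒n16 ·f  → match P4@[47:47]

All matches (sorted): [[4,0],[8,2],[8,4],[9,4],[13,1],[21,3],[23,4],[29,2],[29,4],[37,3],[38,4],[44,3],[47,4]]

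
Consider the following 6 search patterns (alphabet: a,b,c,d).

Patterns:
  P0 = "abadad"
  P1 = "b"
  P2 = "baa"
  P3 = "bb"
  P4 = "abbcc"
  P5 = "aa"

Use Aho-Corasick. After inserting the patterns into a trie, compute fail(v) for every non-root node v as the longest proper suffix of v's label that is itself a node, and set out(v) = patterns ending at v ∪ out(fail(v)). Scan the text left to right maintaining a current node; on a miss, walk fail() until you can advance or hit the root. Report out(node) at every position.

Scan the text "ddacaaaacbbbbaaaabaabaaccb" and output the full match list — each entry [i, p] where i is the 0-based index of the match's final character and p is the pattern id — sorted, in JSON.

Construct AC machine:
Trie nodes:
  n0 'ε': a→1 b→7
  n1 'a': a→14 b→2
  n2 'ab': a→3 b→11
  n3 'aba': d→4
  n4 'abad': a→5
  n5 'abada': d→6
  n6 'abadad': ·  ←P0
  n7 'b': a→8 b→10  ←P1
  n8 'ba': a→9
  n9 'baa': ·  ←P2
  n10 'bb': ·  ←P3
  n11 'abb': c→12
  n12 'abbc': c→13
  n13 'abbcc': ·  ←P4
  n14 'aa': ·  ←P5

BFS fail/out derivation:
  n1('a'): parent n0 fail=0; on 'a' 0 → fail=0;  out ∅∪∅=∅
  n7('b'): parent n0 fail=0; on 'b' 0 → fail=0;  out {1}∪∅={1}
  n2('ab'): parent n1 fail=0; on 'b' 0 → fail=7;  out ∅∪{1}={1}
  n8('ba'): parent n7 fail=0; on 'a' 0 → fail=1;  out ∅∪∅=∅
  n10('bb'): parent n7 fail=0; on 'b' 0 → fail=7;  out {3}∪{1}={1,3}
  n14('aa'): parent n1 fail=0; on 'a' 0 → fail=1;  out {5}∪∅={5}
  n3('aba'): parent n2 fail=7; on 'a' 7 → fail=8;  out ∅∪∅=∅
  n9('baa'): parent n8 fail=1; on 'a' 1 → fail=14;  out {2}∪{5}={2,5}
  n11('abb'): parent n2 fail=7; on 'b' 7 → fail=10;  out ∅∪{1,3}={1,3}
  n4('abad'): parent n3 fail=8; on 'd' 8→1→0 → fail=0;  out ∅∪∅=∅
  n12('abbc'): parent n11 fail=10; on 'c' 10→7→0 → fail=0;  out ∅∪∅=∅
  n5('abada'): parent n4 fail=0; on 'a' 0 → fail=1;  out ∅∪∅=∅
  n13('abbcc'): parent n12 fail=0; on 'c' 0 → fail=0;  out {4}∪∅={4}
  n6('abadad'): parent n5 fail=1; on 'd' 1→0 → fail=0;  out {0}∪∅={0}

Scan:
[0] read 'd'  n0⇒n0
[1] read 'd'  n0⇒n0
[2] read 'a'  n0⇒n1
[3] read 'c'  n1⇒n0 ·f
[4] read 'a'  n0⇒n1
[5] read 'a'  n1⇒n14  emit P5@[4:5]
[6] read 'a'  n14⇒n14 ·f  emit P5@[5:6]
[7] read 'a'  n14⇒n14 ·f  emit P5@[6:7]
[8] read 'c'  n14⇒n0 ·f
[9] read 'b'  n0⇒n7  emit P1@[9:9]
[10] read 'b'  n7⇒n10  emit P1@[10:10],P3@[9:10]
[11] read 'b'  n10⇒n10 ·f  emit P1@[11:11],P3@[10:11]
[12] read 'b'  n10⇒n10 ·f  emit P1@[12:12],P3@[11:12]
[13] read 'a'  n10⇒n8 ·f
[14] read 'a'  n8⇒n9  emit P2@[12:14],P5@[13:14]
[15] read 'a'  n9⇒n14 ·f  emit P5@[14:15]
[16] read 'a'  n14⇒n14 ·f  emit P5@[15:16]
[17] read 'b'  n14⇒n2 ·f  emit P1@[17:17]
[18] read 'a'  n2⇒n3
[19] read 'a'  n3⇒n9 ·f  emit P2@[17:19],P5@[18:19]
[20] read 'b'  n9⇒n2 ·f  emit P1@[20:20]
[21] read 'a'  n2⇒n3
[22] read 'a'  n3⇒n9 ·f  emit P2@[20:22],P5@[21:22]
[23] read 'c'  n9⇒n0 ·f
[24] read 'c'  n0⇒n0
[25] read 'b'  n0⇒n7  emit P1@[25:25]

Matches: [[5,5],[6,5],[7,5],[9,1],[10,1],[10,3],[11,1],[11,3],[12,1],[12,3],[14,2],[14,5],[15,5],[16,5],[17,1],[19,2],[19,5],[20,1],[22,2],[22,5],[25,1]]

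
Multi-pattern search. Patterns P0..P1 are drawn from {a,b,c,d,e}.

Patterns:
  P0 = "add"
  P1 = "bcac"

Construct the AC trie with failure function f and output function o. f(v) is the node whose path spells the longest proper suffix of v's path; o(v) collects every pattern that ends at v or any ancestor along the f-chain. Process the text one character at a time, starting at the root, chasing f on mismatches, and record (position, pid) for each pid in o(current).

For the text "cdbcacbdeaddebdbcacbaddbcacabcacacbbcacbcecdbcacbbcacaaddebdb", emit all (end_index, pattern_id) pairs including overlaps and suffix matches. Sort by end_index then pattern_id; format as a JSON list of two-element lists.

Build:
Trie nodes:
  0='ε' goto a→1 b→4
  1='a' goto d→2
  2='ad' goto d→3
  3='add' goto ·  ←P0
  4='b' goto c→5
  5='bc' goto a→6
  6='bca' goto c→7
  7='bcac' goto ·  ←P1

BFS fail/out derivation:
  fail(1) 'a': from fail(0)=0 chase 'a': 0 ⇒ 0;  out=∅∪out(0)=∅
  fail(4) 'b': from fail(0)=0 chase 'b': 0 ⇒ 0;  out=∅∪out(0)=∅
  fail(2) 'ad': from fail(1)=0 chase 'd': 0 ⇒ 0;  out=∅∪out(0)=∅
  fail(5) 'bc': from fail(4)=0 chase 'c': 0 ⇒ 0;  out=∅∪out(0)=∅
  fail(3) 'add': from fail(2)=0 chase 'd': 0 ⇒ 0;  out={0}∪out(0)={0}
  fail(6) 'bca': from fail(5)=0 chase 'a': 0 ⇒ 1;  out=∅∪out(1)=∅
  fail(7) 'bcac': from fail(6)=1 chase 'c': 1→0 ⇒ 0;  out={1}∪out(0)={1}

Text stream:
pos 0 'c': at 0
pos 1 'd': at 0
pos 2 'b': at 4
pos 3 'c': at 5
pos 4 'a': at 6
pos 5 'c': at 7  ** P1@[2:5]
pos 6 'b': at 4 ·f
pos 7 'd': at 0 ·f
pos 8 'e': at 0
pos 9 'a': at 1
pos 10 'd': at 2
pos 11 'd': at 3  ** P0@[9:11]
pos 12 'e': at 0 ·f
pos 13 'b': at 4
pos 14 'd': at 0 ·f
pos 15 'b': at 4
pos 16 'c': at 5
pos 17 'a': at 6
pos 18 'c': at 7  ** P1@[15:18]
pos 19 'b': at 4 ·f
pos 20 'a': at 1 ·f
pos 21 'd': at 2
pos 22 'd': at 3  ** P0@[20:22]
pos 23 'b': at 4 ·f
pos 24 'c': at 5
pos 25 'a': at 6
pos 26 'c': at 7  ** P1@[23:26]
pos 27 'a': at 1 ·f
pos 28 'b': at 4 ·f
pos 29 'c': at 5
pos 30 'a': at 6
pos 31 'c': at 7  ** P1@[28:31]
pos 32 'a': at 1 ·f
pos 33 'c': at 0 ·f
pos 34 'b': at 4
pos 35 'b': at 4 ·f
pos 36 'c': at 5
pos 37 'a': at 6
pos 38 'c': at 7  ** P1@[35:38]
pos 39 'b': at 4 ·f
pos 40 'c': at 5
pos 41 'e': at 0 ·f
pos 42 'c': at 0
pos 43 'd': at 0
pos 44 'b': at 4
pos 45 'c': at 5
pos 46 'a': at 6
pos 47 'c': at 7  ** P1@[44:47]
pos 48 'b': at 4 ·f
pos 49 'b': at 4 ·f
pos 50 'c': at 5
pos 51 'a': at 6
pos 52 'c': at 7  ** P1@[49:52]
pos 53 'a': at 1 ·f
pos 54 'a': at 1 ·f
pos 55 'd': at 2
pos 56 'd': at 3  ** P0@[54:56]
pos 57 'e': at 0 ·f
pos 58 'b': at 4
pos 59 'd': at 0 ·f
pos 60 'b': at 4

Matches: [[5,1],[11,0],[18,1],[22,0],[26,1],[31,1],[38,1],[47,1],[52,1],[56,0]]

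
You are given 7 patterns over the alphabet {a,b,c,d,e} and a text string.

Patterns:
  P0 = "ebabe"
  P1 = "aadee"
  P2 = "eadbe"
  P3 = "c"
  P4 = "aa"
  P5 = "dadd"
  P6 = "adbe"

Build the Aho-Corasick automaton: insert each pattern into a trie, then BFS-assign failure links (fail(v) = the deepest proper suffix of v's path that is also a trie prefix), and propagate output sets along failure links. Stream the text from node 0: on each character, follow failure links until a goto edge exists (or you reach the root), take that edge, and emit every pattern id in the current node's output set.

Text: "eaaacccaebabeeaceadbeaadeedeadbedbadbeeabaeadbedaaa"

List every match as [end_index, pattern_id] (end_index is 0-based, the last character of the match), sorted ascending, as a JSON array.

Build automaton:
Trie nodes:
  0='ε' goto a→6 c→15 d→16 e→1
  1='e' goto a→11 b→2
  2='eb' goto a→3
  3='eba' goto b→4
  4='ebab' goto e→5
  5='ebabe' goto ·  ←P0
  6='a' goto a→7 d→20
  7='aa' goto d→8  ←P4
  8='aad' goto e→9
  9='aade' goto e→10
  10='aadee' goto ·  ←P1
  11='ea' goto d→12
  12='ead' goto b→13
  13='eadb' goto e→14
  14='eadbe' goto ·  ←P2
  15='c' goto ·  ←P3
  16='d' goto a→17
  17='da' goto d→18
  18='dad' goto d→19
  19='dadd' goto ·  ←P5
  20='ad' goto b→21
  21='adb' goto e→22
  22='adbe' goto ·  ←P6

BFS fail/out derivation:
  fail(1) 'e': from fail(0)=0 chase 'e': 0 ⇒ 0;  out=∅∪out(0)=∅
  fail(6) 'a': from fail(0)=0 chase 'a': 0 ⇒ 0;  out=∅∪out(0)=∅
  fail(15) 'c': from fail(0)=0 chase 'c': 0 ⇒ 0;  out={3}∪out(0)={3}
  fail(16) 'd': from fail(0)=0 chase 'd': 0 ⇒ 0;  out=∅∪out(0)=∅
  fail(2) 'eb': from fail(1)=0 chase 'b': 0 ⇒ 0;  out=∅∪out(0)=∅
  fail(7) 'aa': from fail(6)=0 chase 'a': 0 ⇒ 6;  out={4}∪out(6)={4}
  fail(11) 'ea': from fail(1)=0 chase 'a': 0 ⇒ 6;  out=∅∪out(6)=∅
  fail(17) 'da': from fail(16)=0 chase 'a': 0 ⇒ 6;  out=∅∪out(6)=∅
  fail(20) 'ad': from fail(6)=0 chase 'd': 0 ⇒ 16;  out=∅∪out(16)=∅
  fail(3) 'eba': from fail(2)=0 chase 'a': 0 ⇒ 6;  out=∅∪out(6)=∅
  fail(8) 'aad': from fail(7)=6 chase 'd': 6 ⇒ 20;  out=∅∪out(20)=∅
  fail(12) 'ead': from fail(11)=6 chase 'd': 6 ⇒ 20;  out=∅∪out(20)=∅
  fail(18) 'dad': from fail(17)=6 chase 'd': 6 ⇒ 20;  out=∅∪out(20)=∅
  fail(21) 'adb': from fail(20)=16 chase 'b': 16→0 ⇒ 0;  out=∅∪out(0)=∅
  fail(4) 'ebab': from fail(3)=6 chase 'b': 6→0 ⇒ 0;  out=∅∪out(0)=∅
  fail(9) 'aade': from fail(8)=20 chase 'e': 20→16→0 ⇒ 1;  out=∅∪out(1)=∅
  fail(13) 'eadb': from fail(12)=20 chase 'b': 20 ⇒ 21;  out=∅∪out(21)=∅
  fail(19) 'dadd': from fail(18)=20 chase 'd': 20→16→0 ⇒ 16;  out={5}∪out(16)={5}
  fail(22) 'adbe': from fail(21)=0 chase 'e': 0 ⇒ 1;  out={6}∪out(1)={6}
  fail(5) 'ebabe': from fail(4)=0 chase 'e': 0 ⇒ 1;  out={0}∪out(1)={0}
  fail(10) 'aadee': from fail(9)=1 chase 'e': 1→0 ⇒ 1;  out={1}∪out(1)={1}
  fail(14) 'eadbe': from fail(13)=21 chase 'e': 21 ⇒ 22;  out={2}∪out(22)={2,6}

Scan:
i=0 'e': node 0→1
i=1 'a': node 1→11
i=2 'a': node 11→7 (fail-walked)  ** P4@[1:2]
i=3 'a': node 7→7 (fail-walked)  ** P4@[2:3]
i=4 'c': node 7→15 (fail-walked)  ** P3@[4:4]
i=5 'c': node 15→15 (fail-walked)  ** P3@[5:5]
i=6 'c': node 15→15 (fail-walked)  ** P3@[6:6]
i=7 'a': node 15→6 (fail-walked)
i=8 'e': node 6→1 (fail-walked)
i=9 'b': node 1→2
i=10 'a': node 2→3
i=11 'b': node 3→4
i=12 'e': node 4→5  ** P0@[8:12]
i=13 'e': node 5→1 (fail-walked)
i=14 'a': node 1→11
i=15 'c': node 11→15 (fail-walked)  ** P3@[15:15]
i=16 'e': node 15→1 (fail-walked)
i=17 'a': node 1→11
i=18 'd': node 11→12
i=19 'b': node 12→13
i=20 'e': node 13→14  ** P2@[16:20],P6@[17:20]
i=21 'a': node 14→11 (fail-walked)
i=22 'a': node 11→7 (fail-walked)  ** P4@[21:22]
i=23 'd': node 7→8
i=24 'e': node 8→9
i=25 'e': node 9→10  ** P1@[21:25]
i=26 'd': node 10→16 (fail-walked)
i=27 'e': node 16→1 (fail-walked)
i=28 'a': node 1→11
i=29 'd': node 11→12
i=30 'b': node 12→13
i=31 'e': node 13→14  ** P2@[27:31],P6@[28:31]
i=32 'd': node 14→16 (fail-walked)
i=33 'b': node 16→0 (fail-walked)
i=34 'a': node 0→6
i=35 'd': node 6→20
i=36 'b': node 20→21
i=37 'e': node 21→22  ** P6@[34:37]
i=38 'e': node 22→1 (fail-walked)
i=39 'a': node 1→11
i=40 'b': node 11→0 (fail-walked)
i=41 'a': node 0→6
i=42 'e': node 6→1 (fail-walked)
i=43 'a': node 1→11
i=44 'd': node 11→12
i=45 'b': node 12→13
i=46 'e': node 13→14  ** P2@[42:46],P6@[43:46]
i=47 'd': node 14→16 (fail-walked)
i=48 'a': node 16→17
i=49 'a': node 17→7 (fail-walked)  ** P4@[48:49]
i=50 'a': node 7→7 (fail-walked)  ** P4@[49:50]

Result: [[2,4],[3,4],[4,3],[5,3],[6,3],[12,0],[15,3],[20,2],[20,6],[22,4],[25,1],[31,2],[31,6],[37,6],[46,2],[46,6],[49,4],[50,4]]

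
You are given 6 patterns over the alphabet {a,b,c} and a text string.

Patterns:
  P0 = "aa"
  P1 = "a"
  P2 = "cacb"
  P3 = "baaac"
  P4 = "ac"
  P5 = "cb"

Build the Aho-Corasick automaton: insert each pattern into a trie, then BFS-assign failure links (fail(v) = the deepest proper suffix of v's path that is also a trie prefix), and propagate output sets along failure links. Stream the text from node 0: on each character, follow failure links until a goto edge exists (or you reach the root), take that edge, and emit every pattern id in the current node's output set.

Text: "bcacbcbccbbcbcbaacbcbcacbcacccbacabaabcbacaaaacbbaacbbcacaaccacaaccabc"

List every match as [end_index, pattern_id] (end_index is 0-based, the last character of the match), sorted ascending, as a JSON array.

Build automaton:
Trie nodes:
  0='ε' goto a→1 b→7 c→3
  1='a' goto a→2 c→12  ←P1
  2='aa' goto ·  ←P0
  3='c' goto a→4 b→13
  4='ca' goto c→5
  5='cac' goto b→6
  6='cacb' goto ·  ←P2
  7='b' goto a→8
  8='ba' goto a→9
  9='baa' goto a→10
  10='baaa' goto c→11
  11='baaac' goto ·  ←P3
  12='ac' goto ·  ←P4
  13='cb' goto ·  ←P5

BFS fail/out derivation:
  n1('a'): parent n0 fail=0; on 'a' 0 → fail=0;  out {1}∪∅={1}
  n3('c'): parent n0 fail=0; on 'c' 0 → fail=0;  out ∅∪∅=∅
  n7('b'): parent n0 fail=0; on 'b' 0 → fail=0;  out ∅∪∅=∅
  n2('aa'): parent n1 fail=0; on 'a' 0 → fail=1;  out {0}∪{1}={0,1}
  n4('ca'): parent n3 fail=0; on 'a' 0 → fail=1;  out ∅∪{1}={1}
  n8('ba'): parent n7 fail=0; on 'a' 0 → fail=1;  out ∅∪{1}={1}
  n12('ac'): parent n1 fail=0; on 'c' 0 → fail=3;  out {4}∪∅={4}
  n13('cb'): parent n3 fail=0; on 'b' 0 → fail=7;  out {5}∪∅={5}
  n5('cac'): parent n4 fail=1; on 'c' 1 → fail=12;  out ∅∪{4}={4}
  n9('baa'): parent n8 fail=1; on 'a' 1 → fail=2;  out ∅∪{0,1}={0,1}
  n6('cacb'): parent n5 fail=12; on 'b' 12→3 → fail=13;  out {2}∪{5}={2,5}
  n10('baaa'): parent n9 fail=2; on 'a' 2→1 → fail=2;  out ∅∪{0,1}={0,1}
  n11('baaac'): parent n10 fail=2; on 'c' 2→1 → fail=12;  out {3}∪{4}={3,4}

Text stream:
[0] read 'b'  n0⇒n7
[1] read 'c'  n7⇒n3 (fail-walked)
[2] read 'a'  n3⇒n4  emit P1@[2:2]
[3] read 'c'  n4⇒n5  emit P4@[2:3]
[4] read 'b'  n5⇒n6  emit P2@[1:4],P5@[3:4]
[5] read 'c'  n6⇒n3 (fail-walked)
[6] read 'b'  n3⇒n13  emit P5@[5:6]
[7] read 'c'  n13⇒n3 (fail-walked)
[8] read 'c'  n3⇒n3 (fail-walked)
[9] read 'b'  n3⇒n13  emit P5@[8:9]
[10] read 'b'  n13⇒n7 (fail-walked)
[11] read 'c'  n7⇒n3 (fail-walked)
[12] read 'b'  n3⇒n13  emit P5@[11:12]
[13] read 'c'  n13⇒n3 (fail-walked)
[14] read 'b'  n3⇒n13  emit P5@[13:14]
[15] read 'a'  n13⇒n8 (fail-walked)  emit P1@[15:15]
[16] read 'a'  n8⇒n9  emit P0@[15:16],P1@[16:16]
[17] read 'c'  n9⇒n12 (fail-walked)  emit P4@[16:17]
[18] read 'b'  n12⇒n13 (fail-walked)  emit P5@[17:18]
[19] read 'c'  n13⇒n3 (fail-walked)
[20] read 'b'  n3⇒n13  emit P5@[19:20]
[21] read 'c'  n13⇒n3 (fail-walked)
[22] read 'a'  n3⇒n4  emit P1@[22:22]
[23] read 'c'  n4⇒n5  emit P4@[22:23]
[24] read 'b'  n5⇒n6  emit P2@[21:24],P5@[23:24]
[25] read 'c'  n6⇒n3 (fail-walked)
[26] read 'a'  n3⇒n4  emit P1@[26:26]
[27] read 'c'  n4⇒n5  emit P4@[26:27]
[28] read 'c'  n5⇒n3 (fail-walked)
[29] read 'c'  n3⇒n3 (fail-walked)
[30] read 'b'  n3⇒n13  emit P5@[29:30]
[31] read 'a'  n13⇒n8 (fail-walked)  emit P1@[31:31]
[32] read 'c'  n8⇒n12 (fail-walked)  emit P4@[31:32]
[33] read 'a'  n12⇒n4 (fail-walked)  emit P1@[33:33]
[34] read 'b'  n4⇒n7 (fail-walked)
[35] read 'a'  n7⇒n8  emit P1@[35:35]
[36] read 'a'  n8⇒n9  emit P0@[35:36],P1@[36:36]
[37] read 'b'  n9⇒n7 (fail-walked)
[38] read 'c'  n7⇒n3 (fail-walked)
[39] read 'b'  n3⇒n13  emit P5@[38:39]
[40] read 'a'  n13⇒n8 (fail-walked)  emit P1@[40:40]
[41] read 'c'  n8⇒n12 (fail-walked)  emit P4@[40:41]
[42] read 'a'  n12⇒n4 (fail-walked)  emit P1@[42:42]
[43] read 'a'  n4⇒n2 (fail-walked)  emit P0@[42:43],P1@[43:43]
[44] read 'a'  n2⇒n2 (fail-walked)  emit P0@[43:44],P1@[44:44]
[45] read 'a'  n2⇒n2 (fail-walked)  emit P0@[44:45],P1@[45:45]
[46] read 'c'  n2⇒n12 (fail-walked)  emit P4@[45:46]
[47] read 'b'  n12⇒n13 (fail-walked)  emit P5@[46:47]
[48] read 'b'  n13⇒n7 (fail-walked)
[49] read 'a'  n7⇒n8  emit P1@[49:49]
[50] read 'a'  n8⇒n9  emit P0@[49:50],P1@[50:50]
[51] read 'c'  n9⇒n12 (fail-walked)  emit P4@[50:51]
[52] read 'b'  n12⇒n13 (fail-walked)  emit P5@[51:52]
[53] read 'b'  n13⇒n7 (fail-walked)
[54] read 'c'  n7⇒n3 (fail-walked)
[55] read 'a'  n3⇒n4  emit P1@[55:55]
[56] read 'c'  n4⇒n5  emit P4@[55:56]
[57] read 'a'  n5⇒n4 (fail-walked)  emit P1@[57:57]
[58] read 'a'  n4⇒n2 (fail-walked)  emit P0@[57:58],P1@[58:58]
[59] read 'c'  n2⇒n12 (fail-walked)  emit P4@[58:59]
[60] read 'c'  n12⇒n3 (fail-walked)
[61] read 'a'  n3⇒n4  emit P1@[61:61]
[62] read 'c'  n4⇒n5  emit P4@[61:62]
[63] read 'a'  n5⇒n4 (fail-walked)  emit P1@[63:63]
[64] read 'a'  n4⇒n2 (fail-walked)  emit P0@[63:64],P1@[64:64]
[65] read 'c'  n2⇒n12 (fail-walked)  emit P4@[64:65]
[66] read 'c'  n12⇒n3 (fail-walked)
[67] read 'a'  n3⇒n4  emit P1@[67:67]
[68] read 'b'  n4⇒n7 (fail-walked)
[69] read 'c'  n7⇒n3 (fail-walked)

All matches (sorted): [[2,1],[3,4],[4,2],[4,5],[6,5],[9,5],[12,5],[14,5],[15,1],[16,0],[16,1],[17,4],[18,5],[20,5],[22,1],[23,4],[24,2],[24,5],[26,1],[27,4],[30,5],[31,1],[32,4],[33,1],[35,1],[36,0],[36,1],[39,5],[40,1],[41,4],[42,1],[43,0],[43,1],[44,0],[44,1],[45,0],[45,1],[46,4],[47,5],[49,1],[50,0],[50,1],[51,4],[52,5],[55,1],[56,4],[57,1],[58,0],[58,1],[59,4],[61,1],[62,4],[63,1],[64,0],[64,1],[65,4],[67,1]]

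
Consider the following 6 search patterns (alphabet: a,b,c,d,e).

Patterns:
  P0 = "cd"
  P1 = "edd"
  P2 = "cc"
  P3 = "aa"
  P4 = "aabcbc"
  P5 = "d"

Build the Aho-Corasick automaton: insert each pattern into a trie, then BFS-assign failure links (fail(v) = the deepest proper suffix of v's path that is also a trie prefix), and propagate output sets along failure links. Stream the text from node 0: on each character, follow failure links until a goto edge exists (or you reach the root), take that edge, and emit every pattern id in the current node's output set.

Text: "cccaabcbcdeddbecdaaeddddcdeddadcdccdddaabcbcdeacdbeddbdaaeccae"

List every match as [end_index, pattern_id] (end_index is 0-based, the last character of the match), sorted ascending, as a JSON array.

Build automaton:
Trie (insert patterns):
  n0 'ε': a→7 c→1 d→13 e→3
  n1 'c': c→6 d→2
  n2 'cd': ·  ←P0
  n3 'e': d→4
  n4 'ed': d→5
  n5 'edd': ·  ←P1
  n6 'cc': ·  ←P2
  n7 'a': a→8
  n8 'aa': b→9  ←P3
  n9 'aab': c→10
  n10 'aabc': b→11
  n11 'aabcb': c→12
  n12 'aabcbc': ·  ←P4
  n13 'd': ·  ←P5

Failure links (BFS by depth):
  fail(1) 'c': from fail(0)=0 chase 'c': 0 ⇒ 0;  out=∅∪out(0)=∅
  fail(3) 'e': from fail(0)=0 chase 'e': 0 ⇒ 0;  out=∅∪out(0)=∅
  fail(7) 'a': from fail(0)=0 chase 'a': 0 ⇒ 0;  out=∅∪out(0)=∅
  fail(13) 'd': from fail(0)=0 chase 'd': 0 ⇒ 0;  out={5}∪out(0)={5}
  fail(2) 'cd': from fail(1)=0 chase 'd': 0 ⇒ 13;  out={0}∪out(13)={0,5}
  fail(4) 'ed': from fail(3)=0 chase 'd': 0 ⇒ 13;  out=∅∪out(13)={5}
  fail(6) 'cc': from fail(1)=0 chase 'c': 0 ⇒ 1;  out={2}∪out(1)={2}
  fail(8) 'aa': from fail(7)=0 chase 'a': 0 ⇒ 7;  out={3}∪out(7)={3}
  fail(5) 'edd': from fail(4)=13 chase 'd': 13→0 ⇒ 13;  out={1}∪out(13)={1,5}
  fail(9) 'aab': from fail(8)=7 chase 'b': 7→0 ⇒ 0;  out=∅∪out(0)=∅
  fail(10) 'aabc': from fail(9)=0 chase 'c': 0 ⇒ 1;  out=∅∪out(1)=∅
  fail(11) 'aabcb': from fail(10)=1 chase 'b': 1→0 ⇒ 0;  out=∅∪out(0)=∅
  fail(12) 'aabcbc': from fail(11)=0 chase 'c': 0 ⇒ 1;  out={4}∪out(1)={4}

Scan:
pos 0 'c': at 1
pos 1 'c': at 6  → match P2@[0:1]
pos 2 'c': at 6 (fail-walked)  → match P2@[1:2]
pos 3 'a': at 7 (fail-walked)
pos 4 'a': at 8  → match P3@[3:4]
pos 5 'b': at 9
pos 6 'c': at 10
pos 7 'b': at 11
pos 8 'c': at 12  → match P4@[3:8]
pos 9 'd': at 2 (fail-walked)  → match P0@[8:9],P5@[9:9]
pos 10 'e': at 3 (fail-walked)
pos 11 'd': at 4  → match P5@[11:11]
pos 12 'd': at 5  → match P1@[10:12],P5@[12:12]
pos 13 'b': at 0 (fail-walked)
pos 14 'e': at 3
pos 15 'c': at 1 (fail-walked)
pos 16 'd': at 2  → match P0@[15:16],P5@[16:16]
pos 17 'a': at 7 (fail-walked)
pos 18 'a': at 8  → match P3@[17:18]
pos 19 'e': at 3 (fail-walked)
pos 20 'd': at 4  → match P5@[20:20]
pos 21 'd': at 5  → match P1@[19:21],P5@[21:21]
pos 22 'd': at 13 (fail-walked)  → match P5@[22:22]
pos 23 'd': at 13 (fail-walked)  → match P5@[23:23]
pos 24 'c': at 1 (fail-walked)
pos 25 'd': at 2  → match P0@[24:25],P5@[25:25]
pos 26 'e': at 3 (fail-walked)
pos 27 'd': at 4  → match P5@[27:27]
pos 28 'd': at 5  → match P1@[26:28],P5@[28:28]
pos 29 'a': at 7 (fail-walked)
pos 30 'd': at 13 (fail-walked)  → match P5@[30:30]
pos 31 'c': at 1 (fail-walked)
pos 32 'd': at 2  → match P0@[31:32],P5@[32:32]
pos 33 'c': at 1 (fail-walked)
pos 34 'c': at 6  → match P2@[33:34]
pos 35 'd': at 2 (fail-walked)  → match P0@[34:35],P5@[35:35]
pos 36 'd': at 13 (fail-walked)  → match P5@[36:36]
pos 37 'd': at 13 (fail-walked)  → match P5@[37:37]
pos 38 'a': at 7 (fail-walked)
pos 39 'a': at 8  → match P3@[38:39]
pos 40 'b': at 9
pos 41 'c': at 10
pos 42 'b': at 11
pos 43 'c': at 12  → match P4@[38:43]
pos 44 'd': at 2 (fail-walked)  → match P0@[43:44],P5@[44:44]
pos 45 'e': at 3 (fail-walked)
pos 46 'a': at 7 (fail-walked)
pos 47 'c': at 1 (fail-walked)
pos 48 'd': at 2  → match P0@[47:48],P5@[48:48]
pos 49 'b': at 0 (fail-walked)
pos 50 'e': at 3
pos 51 'd': at 4  → match P5@[51:51]
pos 52 'd': at 5  → match P1@[50:52],P5@[52:52]
pos 53 'b': at 0 (fail-walked)
pos 54 'd': at 13  → match P5@[54:54]
pos 55 'a': at 7 (fail-walked)
pos 56 'a': at 8  → match P3@[55:56]
pos 57 'e': at 3 (fail-walked)
pos 58 'c': at 1 (fail-walked)
pos 59 'c': at 6  → match P2@[58:59]
pos 60 'a': at 7 (fail-walked)
pos 61 'e': at 3 (fail-walked)

Matches: [[1,2],[2,2],[4,3],[8,4],[9,0],[9,5],[11,5],[12,1],[12,5],[16,0],[16,5],[18,3],[20,5],[21,1],[21,5],[22,5],[23,5],[25,0],[25,5],[27,5],[28,1],[28,5],[30,5],[32,0],[32,5],[34,2],[35,0],[35,5],[36,5],[37,5],[39,3],[43,4],[44,0],[44,5],[48,0],[48,5],[51,5],[52,1],[52,5],[54,5],[56,3],[59,2]]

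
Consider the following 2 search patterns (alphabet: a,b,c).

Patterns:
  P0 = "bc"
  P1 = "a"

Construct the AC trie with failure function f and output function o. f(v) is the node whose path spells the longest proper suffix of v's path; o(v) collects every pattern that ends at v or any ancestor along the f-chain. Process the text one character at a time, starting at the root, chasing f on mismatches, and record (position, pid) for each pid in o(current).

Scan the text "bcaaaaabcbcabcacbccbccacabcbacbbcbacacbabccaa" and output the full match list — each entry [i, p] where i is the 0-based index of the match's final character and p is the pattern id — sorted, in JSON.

Construct AC machine:
Trie nodes:
  n0 'ε': a→3 b→1
  n1 'b': c→2
  n2 'bc': ·  [P0 ends]
  n3 'a': ·  [P1 ends]

Failure links (BFS by depth):
  n1('b'): parent n0 fail=0; on 'b' 0 → fail=0;  out ∅∪∅=∅
  n3('a'): parent n0 fail=0; on 'a' 0 → fail=0;  out {1}∪∅={1}
  n2('bc'): parent n1 fail=0; on 'c' 0 → fail=0;  out {0}∪∅={0}

Scan:
pos 0 'b': at 1
pos 1 'c': at 2  ** P0@[0:1]
pos 2 'a': at 3 (via fail)  ** P1@[2:2]
pos 3 'a': at 3 (via fail)  ** P1@[3:3]
pos 4 'a': at 3 (via fail)  ** P1@[4:4]
pos 5 'a': at 3 (via fail)  ** P1@[5:5]
pos 6 'a': at 3 (via fail)  ** P1@[6:6]
pos 7 'b': at 1 (via fail)
pos 8 'c': at 2  ** P0@[7:8]
pos 9 'b': at 1 (via fail)
pos 10 'c': at 2  ** P0@[9:10]
pos 11 'a': at 3 (via fail)  ** P1@[11:11]
pos 12 'b': at 1 (via fail)
pos 13 'c': at 2  ** P0@[12:13]
pos 14 'a': at 3 (via fail)  ** P1@[14:14]
pos 15 'c': at 0 (via fail)
pos 16 'b': at 1
pos 17 'c': at 2  ** P0@[16:17]
pos 18 'c': at 0 (via fail)
pos 19 'b': at 1
pos 20 'c': at 2  ** P0@[19:20]
pos 21 'c': at 0 (via fail)
pos 22 'a': at 3  ** P1@[22:22]
pos 23 'c': at 0 (via fail)
pos 24 'a': at 3  ** P1@[24:24]
pos 25 'b': at 1 (via fail)
pos 26 'c': at 2  ** P0@[25:26]
pos 27 'b': at 1 (via fail)
pos 28 'a': at 3 (via fail)  ** P1@[28:28]
pos 29 'c': at 0 (via fail)
pos 30 'b': at 1
pos 31 'b': at 1 (via fail)
pos 32 'c': at 2  ** P0@[31:32]
pos 33 'b': at 1 (via fail)
pos 34 'a': at 3 (via fail)  ** P1@[34:34]
pos 35 'c': at 0 (via fail)
pos 36 'a': at 3  ** P1@[36:36]
pos 37 'c': at 0 (via fail)
pos 38 'b': at 1
pos 39 'a': at 3 (via fail)  ** P1@[39:39]
pos 40 'b': at 1 (via fail)
pos 41 'c': at 2  ** P0@[40:41]
pos 42 'c': at 0 (via fail)
pos 43 'a': at 3  ** P1@[43:43]
pos 44 'a': at 3 (via fail)  ** P1@[44:44]

Matches: [[1,0],[2,1],[3,1],[4,1],[5,1],[6,1],[8,0],[10,0],[11,1],[13,0],[14,1],[17,0],[20,0],[22,1],[24,1],[26,0],[28,1],[32,0],[34,1],[36,1],[39,1],[41,0],[43,1],[44,1]]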